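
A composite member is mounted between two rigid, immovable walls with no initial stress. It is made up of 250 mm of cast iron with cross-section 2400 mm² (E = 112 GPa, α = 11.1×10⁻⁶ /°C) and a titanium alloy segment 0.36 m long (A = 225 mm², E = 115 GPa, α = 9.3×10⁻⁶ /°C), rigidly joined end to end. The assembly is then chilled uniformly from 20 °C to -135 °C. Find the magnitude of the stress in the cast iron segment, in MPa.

Free thermal contraction of the whole bar: Σ αᵢΔT Lᵢ = 11.1×10⁻⁶×155×250 + 9.3×10⁻⁶×155×360 = 0.9491 mm.
Since the ends are fixed, an axial force P builds up, equal in every segment, with P · Σ Lᵢ/(AᵢEᵢ) = δ_free.
The series flexibility is Σ Lᵢ/(AᵢEᵢ) = 250/(2400×112×10³) + 360/(225×115×10³) = 1.484×10⁻⁵ mm/N.
P = 0.9491 / 1.484×10⁻⁵ = 63940 N = 63.94 kN, tensile.
σ_{cast iron} = P / A = 63940 / 2400 = 26.64 MPa.

σ ≈ 26.6 MPa (tensile)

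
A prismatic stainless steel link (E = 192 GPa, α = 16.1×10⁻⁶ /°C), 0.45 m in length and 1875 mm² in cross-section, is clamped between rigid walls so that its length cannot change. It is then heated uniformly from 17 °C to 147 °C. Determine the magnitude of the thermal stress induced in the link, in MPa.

The supports are rigid, so the total axial strain is zero. The restrained thermal strain is ε = αΔT = 16.1×10⁻⁶ × 130 = 2093×10⁻⁶.
The stress required to suppress this strain is σ = Eε = 192×10³ × 2093×10⁻⁶ = 401.9 MPa, compressive since the link is trying to expand.

σ ≈ 402 MPa (compressive)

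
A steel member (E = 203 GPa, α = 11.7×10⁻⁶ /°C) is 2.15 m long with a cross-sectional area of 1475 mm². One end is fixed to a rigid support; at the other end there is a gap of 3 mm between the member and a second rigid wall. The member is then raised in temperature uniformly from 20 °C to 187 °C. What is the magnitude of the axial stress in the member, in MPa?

σ ≈ 113 MPa (compressive)

Free thermal elongation = αΔT L = 11.7×10⁻⁶ × 167 × 2150 = 4.201 mm.
This exceeds the 3 mm gap, so the wall pushes back. The portion of expansion that must be recovered elastically is δ_free − gap = 4.201 − 3 = 1.201 mm.
That suppressed elongation corresponds to σ = E·Δ/L = 203×10³ × 1.201/2150 = 113.4 MPa.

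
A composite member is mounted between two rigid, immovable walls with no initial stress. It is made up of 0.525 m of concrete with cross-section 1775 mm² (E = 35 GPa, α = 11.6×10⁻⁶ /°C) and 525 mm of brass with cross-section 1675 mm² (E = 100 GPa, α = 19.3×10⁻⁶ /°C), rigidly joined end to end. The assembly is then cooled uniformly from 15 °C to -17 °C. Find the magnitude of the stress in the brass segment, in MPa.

Free thermal contraction of the whole bar: Σ αᵢΔT Lᵢ = 11.6×10⁻⁶×32×525 + 19.3×10⁻⁶×32×525 = 0.5191 mm.
The walls prevent any net length change, so an axial force P (same in every segment) develops. Compatibility: P · Σ Lᵢ/(AᵢEᵢ) = δ_free.
Σ Lᵢ/(AᵢEᵢ) = 525/(1775×35×10³) + 525/(1675×100×10³) = 1.159×10⁻⁵ mm/N.
So P = 0.5191 / 1.159×10⁻⁵ = 44.81 kN, tensile.
σ_{brass} = P / A = 44810 / 1675 = 26.75 MPa.

σ ≈ 26.8 MPa (tensile)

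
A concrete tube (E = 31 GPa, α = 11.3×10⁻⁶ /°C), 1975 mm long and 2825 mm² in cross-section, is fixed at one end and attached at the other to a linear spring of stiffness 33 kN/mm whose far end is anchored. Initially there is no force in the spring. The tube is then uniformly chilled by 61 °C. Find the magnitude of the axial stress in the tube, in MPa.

σ ≈ 9.12 MPa (tensile)

Free thermal contraction: δ_free = αΔT L = 11.3×10⁻⁶ × 61 × 1975 = 1.361 mm.
Let P be the tensile force in the spring. The tube extends elastically by PL/(AE) and the spring stretches by P/k; together these equal δ_free.
P [ L/(AE) + 1/k ] = δ_free → P [ 1975/(2825×31×10³) + 1/(33×10³) ] = 1.361.
P = 1.361 / 5.286×10⁻⁵ = 25760 N.
σ = P/A = 25760/2825 = 9.117 MPa.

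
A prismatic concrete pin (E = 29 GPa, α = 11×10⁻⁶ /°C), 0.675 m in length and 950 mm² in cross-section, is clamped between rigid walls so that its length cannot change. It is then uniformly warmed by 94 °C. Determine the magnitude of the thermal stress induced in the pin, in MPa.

Because both ends are immovable the net strain is zero, and the suppressed thermal strain is αΔT = 11×10⁻⁶ × 94 = 1034×10⁻⁶.
σ = EαΔT = 29×10³ × 11×10⁻⁶ × 94 = 29.99 MPa (compressive; the pin is trying to expand).

σ ≈ 30 MPa (compressive)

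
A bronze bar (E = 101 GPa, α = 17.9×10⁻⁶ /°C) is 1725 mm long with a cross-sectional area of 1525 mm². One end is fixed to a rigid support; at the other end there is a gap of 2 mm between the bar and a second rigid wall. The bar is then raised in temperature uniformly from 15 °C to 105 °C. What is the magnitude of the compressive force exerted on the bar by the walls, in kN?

If the wall were absent the bar would grow by αΔT L = 17.9×10⁻⁶ × 90 × 1725 = 2.779 mm.
This exceeds the 2 mm gap, so the wall pushes back. The portion of expansion that must be recovered elastically is δ_free − gap = 2.779 − 2 = 0.779 mm.
That suppressed elongation corresponds to σ = E·Δ/L = 101×10³ × 0.779/1725 = 45.61 MPa.
P = σA = 45.61 × 1525 = 69.55 kN.

P ≈ 69.6 kN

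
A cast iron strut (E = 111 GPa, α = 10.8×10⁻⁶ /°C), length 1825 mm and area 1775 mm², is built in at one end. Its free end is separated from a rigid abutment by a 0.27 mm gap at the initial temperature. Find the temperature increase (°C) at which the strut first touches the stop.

ΔT ≈ 13.7 °C

Contact occurs when the free expansion equals the gap: αΔT L = 0.27 mm.
So ΔT = g/(αL) = 0.27/(10.8×10⁻⁶ × 1825) = 13.7 °C.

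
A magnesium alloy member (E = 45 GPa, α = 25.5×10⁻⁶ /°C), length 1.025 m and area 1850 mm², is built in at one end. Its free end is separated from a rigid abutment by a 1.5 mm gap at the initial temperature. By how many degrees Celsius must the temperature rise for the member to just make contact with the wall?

The gap closes when αΔT L = 1.5 mm, since the member is still unstressed at that instant.
So ΔT = g/(αL) = 1.5/(25.5×10⁻⁶ × 1025) = 57.39 °C.

ΔT ≈ 57.4 °C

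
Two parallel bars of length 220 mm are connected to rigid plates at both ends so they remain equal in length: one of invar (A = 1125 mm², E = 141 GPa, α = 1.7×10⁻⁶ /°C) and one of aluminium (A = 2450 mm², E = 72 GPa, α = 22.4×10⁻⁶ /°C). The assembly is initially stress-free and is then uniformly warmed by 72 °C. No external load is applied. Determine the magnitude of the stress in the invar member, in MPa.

σ ≈ 111 MPa (tensile)

Both members must finish at the same length. With the larger α, the aluminium tends to over-expand; the plates restrain it, putting the aluminium in compression and the invar in tension. With no external load the two internal forces are equal and opposite, magnitude P.
Compatibility of the two members (thermal + elastic change equal): (α₁ − α₂)ΔT = P·[1/(A₁E₁) + 1/(A₂E₂)].
|α₁ − α₂|·ΔT = 20.7×10⁻⁶ × 72 = 0.00149.
1/(A₁E₁) + 1/(A₂E₂) = 1/(1125×141×10³) + 1/(2450×72×10³) = 1.197×10⁻⁸ N⁻¹.
So P = 0.00149 / 1.197×10⁻⁸ = 124.5 kN.
σ_{invar} = P/A₁ = 124500/1125 = 110.6 MPa, tensile.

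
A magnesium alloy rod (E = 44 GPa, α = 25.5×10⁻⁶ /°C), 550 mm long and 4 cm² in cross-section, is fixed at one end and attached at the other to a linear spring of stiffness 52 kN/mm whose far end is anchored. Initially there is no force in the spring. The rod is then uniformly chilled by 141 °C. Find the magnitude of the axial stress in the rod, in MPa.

If the spring were absent the rod would shorten by αΔT L = 25.5×10⁻⁶ × 141 × 550 = 1.978 mm.
Let P be the tensile force in the spring. The rod extends elastically by PL/(AE) and the spring stretches by P/k; together these equal δ_free.
So P = δ_free / [L/(AE) + 1/k] = 1.978 / [ 550/(400×44×10³) + 1/(52×10³) ].
P = 1.978 / 5.048×10⁻⁵ = 39170 N.
σ = P/A = 39170/400 = 97.93 MPa.

σ ≈ 97.9 MPa (tensile)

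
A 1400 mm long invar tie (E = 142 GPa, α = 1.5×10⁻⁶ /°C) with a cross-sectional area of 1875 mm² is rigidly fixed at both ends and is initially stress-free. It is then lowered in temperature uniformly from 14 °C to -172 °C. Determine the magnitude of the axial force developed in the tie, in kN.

P ≈ 74.3 kN (tensile)

The ends cannot move, so σ = EαΔT = 142×10³ × 1.5×10⁻⁶ × 186 = 39.62 MPa.
P = AEαΔT = 1875 × 142×10³ × 1.5×10⁻⁶ × 186 = 74.28 kN (tensile).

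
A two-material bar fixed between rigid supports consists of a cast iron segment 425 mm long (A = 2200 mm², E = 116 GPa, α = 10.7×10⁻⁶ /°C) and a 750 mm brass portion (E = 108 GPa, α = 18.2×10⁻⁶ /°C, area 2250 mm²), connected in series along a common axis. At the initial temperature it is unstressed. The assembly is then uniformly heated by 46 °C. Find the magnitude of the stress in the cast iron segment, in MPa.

σ ≈ 80.1 MPa (compressive)

If the supports were absent, the total length change would be Σ αᵢΔT Lᵢ = 10.7×10⁻⁶×46×425 + 18.2×10⁻⁶×46×750 = 0.8371 mm.
The rigid supports impose zero overall length change; the single axial force P common to all segments must satisfy P Σ Lᵢ/(AᵢEᵢ) = δ_free.
The series flexibility is Σ Lᵢ/(AᵢEᵢ) = 425/(2200×116×10³) + 750/(2250×108×10³) = 4.752×10⁻⁶ mm/N.
P = 0.8371 / 4.752×10⁻⁶ = 176200 N = 176.2 kN, compressive.
σ_{cast iron} = P / A = 176200 / 2200 = 80.07 MPa.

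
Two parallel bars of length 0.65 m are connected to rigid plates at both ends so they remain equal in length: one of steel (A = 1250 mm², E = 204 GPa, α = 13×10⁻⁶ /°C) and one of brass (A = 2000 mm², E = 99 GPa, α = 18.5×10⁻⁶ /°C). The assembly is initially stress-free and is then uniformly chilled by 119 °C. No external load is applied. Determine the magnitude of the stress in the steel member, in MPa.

The brass has the larger α, so on cooling it would change length more than the steel if both were free. The rigid plates force a common final length, so the brass is put into tension and the steel into compression, with equal and opposite forces P (no external load).
Equating the net (thermal + elastic) strains gives |α₁ − α₂|·ΔT = P·[1/(A₁E₁) + 1/(A₂E₂)].
|α₁ − α₂|·ΔT = 5.5×10⁻⁶ × 119 = 0.0006545.
1/(A₁E₁) + 1/(A₂E₂) = 1/(1250×204×10³) + 1/(2000×99×10³) = 8.972×10⁻⁹ N⁻¹.
So P = 0.0006545 / 8.972×10⁻⁹ = 72.95 kN.
σ_{steel} = P/A₁ = 72950/1250 = 58.36 MPa, compressive.

σ ≈ 58.4 MPa (compressive)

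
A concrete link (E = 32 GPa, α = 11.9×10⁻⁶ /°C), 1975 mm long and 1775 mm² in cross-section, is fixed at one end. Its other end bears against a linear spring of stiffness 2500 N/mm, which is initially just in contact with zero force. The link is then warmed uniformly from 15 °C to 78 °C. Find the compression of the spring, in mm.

δ ≈ 1.36 mm

If the spring were absent the link would lengthen by αΔT L = 11.9×10⁻⁶ × 63 × 1975 = 1.481 mm.
Let P be the compressive force at the spring. The link shortens elastically by PL/(AE) and the spring compresses by P/k; together these equal δ_free.
So P = δ_free / [L/(AE) + 1/k] = 1.481 / [ 1975/(1775×32×10³) + 1/(2500) ].
P = 1.481 / 0.0004348 = 3406 N.
Spring compression = P/k = 3406/(2500) = 1.362 mm.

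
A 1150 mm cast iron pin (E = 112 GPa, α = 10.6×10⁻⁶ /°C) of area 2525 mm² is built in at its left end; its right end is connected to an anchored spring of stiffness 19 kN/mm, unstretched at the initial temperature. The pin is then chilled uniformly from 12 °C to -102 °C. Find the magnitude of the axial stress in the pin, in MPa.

The unrestrained thermal change is αΔT L = 10.6×10⁻⁶ × 114 × 1150 = 1.39 mm.
Let P be the tensile force in the spring. The pin extends elastically by PL/(AE) and the spring stretches by P/k; together these equal δ_free.
P [ L/(AE) + 1/k ] = δ_free → P [ 1150/(2525×112×10³) + 1/(19×10³) ] = 1.39.
P = 1.39 / 5.67×10⁻⁵ = 24510 N.
σ = P/A = 24510/2525 = 9.707 MPa.

σ ≈ 9.71 MPa (tensile)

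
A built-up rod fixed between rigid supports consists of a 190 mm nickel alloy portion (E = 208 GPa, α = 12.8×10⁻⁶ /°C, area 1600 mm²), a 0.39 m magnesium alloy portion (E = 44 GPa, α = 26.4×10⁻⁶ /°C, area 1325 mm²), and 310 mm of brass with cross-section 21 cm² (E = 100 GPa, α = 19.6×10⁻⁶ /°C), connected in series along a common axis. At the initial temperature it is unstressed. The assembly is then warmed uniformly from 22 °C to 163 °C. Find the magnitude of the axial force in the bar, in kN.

P ≈ 303 kN (compressive)

With the walls removed the bar would change length by δ_free = Σ αᵢΔT Lᵢ = 12.8×10⁻⁶×141×190 + 26.4×10⁻⁶×141×390 + 19.6×10⁻⁶×141×310 = 2.651 mm.
The rigid supports impose zero overall length change; the single axial force P common to all segments must satisfy P Σ Lᵢ/(AᵢEᵢ) = δ_free.
The series flexibility is Σ Lᵢ/(AᵢEᵢ) = 190/(1600×208×10³) + 390/(1325×44×10³) + 310/(2100×100×10³) = 8.737×10⁻⁶ mm/N.
P = 2.651 / 8.737×10⁻⁶ = 303500 N = 303.5 kN, compressive.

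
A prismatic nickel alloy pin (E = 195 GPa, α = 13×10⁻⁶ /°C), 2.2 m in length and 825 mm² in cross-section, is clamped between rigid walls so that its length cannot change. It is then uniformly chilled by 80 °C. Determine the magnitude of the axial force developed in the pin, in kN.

With zero net strain, σ = E·αΔT = 195 GPa × 13×10⁻⁶ × 80 = 202.8 MPa.
P = AEαΔT = 825 × 195×10³ × 13×10⁻⁶ × 80 = 167.3 kN (tensile).

P ≈ 167 kN (tensile)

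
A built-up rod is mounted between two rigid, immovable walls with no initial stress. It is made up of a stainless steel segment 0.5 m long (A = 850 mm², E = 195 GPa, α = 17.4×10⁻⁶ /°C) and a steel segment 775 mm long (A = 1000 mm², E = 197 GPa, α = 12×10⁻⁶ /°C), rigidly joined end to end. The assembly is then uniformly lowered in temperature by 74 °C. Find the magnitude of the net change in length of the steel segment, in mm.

Free thermal contraction of the whole bar: Σ αᵢΔT Lᵢ = 17.4×10⁻⁶×74×500 + 12×10⁻⁶×74×775 = 1.332 mm.
The walls prevent any net length change, so an axial force P (same in every segment) develops. Compatibility: P · Σ Lᵢ/(AᵢEᵢ) = δ_free.
Σ Lᵢ/(AᵢEᵢ) = 500/(850×195×10³) + 775/(1000×197×10³) = 6.951×10⁻⁶ mm/N.
P = 1.332 / 6.951×10⁻⁶ = 191600 N = 191.6 kN, tensile.
For the steel segment, free thermal change = 12×10⁻⁶×74×775 = 0.6882 mm and elastic change from P = 191600×775/(1000×197×10³) = 0.7539 mm; these oppose, so the net change is 0.0657 mm (segment lengthens).

|ΔL| ≈ 0.0657 mm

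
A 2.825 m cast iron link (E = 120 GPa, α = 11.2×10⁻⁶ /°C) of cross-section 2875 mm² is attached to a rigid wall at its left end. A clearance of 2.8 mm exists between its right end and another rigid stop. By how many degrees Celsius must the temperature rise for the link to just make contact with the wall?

ΔT ≈ 88.5 °C

The gap closes when αΔT L = 2.8 mm, since the link is still unstressed at that instant.
So ΔT = g/(αL) = 2.8/(11.2×10⁻⁶ × 2825) = 88.5 °C.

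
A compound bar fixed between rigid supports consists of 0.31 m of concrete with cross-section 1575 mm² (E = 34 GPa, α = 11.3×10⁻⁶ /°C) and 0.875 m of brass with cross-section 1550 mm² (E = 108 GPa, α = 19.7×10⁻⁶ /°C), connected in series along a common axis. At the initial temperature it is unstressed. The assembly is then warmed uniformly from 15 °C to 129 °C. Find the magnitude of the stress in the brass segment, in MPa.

Free thermal expansion of the whole bar: Σ αᵢΔT Lᵢ = 11.3×10⁻⁶×114×310 + 19.7×10⁻⁶×114×875 = 2.364 mm.
The walls prevent any net length change, so an axial force P (same in every segment) develops. Compatibility: P · Σ Lᵢ/(AᵢEᵢ) = δ_free.
Σ Lᵢ/(AᵢEᵢ) = 310/(1575×34×10³) + 875/(1550×108×10³) = 1.102×10⁻⁵ mm/N.
P = 2.364 / 1.102×10⁻⁵ = 214600 N = 214.6 kN, compressive.
σ_{brass} = P / A = 214600 / 1550 = 138.5 MPa.

σ ≈ 138 MPa (compressive)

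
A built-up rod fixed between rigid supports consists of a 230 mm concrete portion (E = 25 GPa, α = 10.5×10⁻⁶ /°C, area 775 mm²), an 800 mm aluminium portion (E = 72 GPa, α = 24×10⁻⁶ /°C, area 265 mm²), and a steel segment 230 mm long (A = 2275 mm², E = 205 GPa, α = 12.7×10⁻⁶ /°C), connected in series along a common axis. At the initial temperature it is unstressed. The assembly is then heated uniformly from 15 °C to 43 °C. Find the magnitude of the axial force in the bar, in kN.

With the walls removed the bar would change length by δ_free = Σ αᵢΔT Lᵢ = 10.5×10⁻⁶×28×230 + 24×10⁻⁶×28×800 + 12.7×10⁻⁶×28×230 = 0.687 mm.
Since the ends are fixed, an axial force P builds up, equal in every segment, with P · Σ Lᵢ/(AᵢEᵢ) = δ_free.
The series flexibility is Σ Lᵢ/(AᵢEᵢ) = 230/(775×25×10³) + 800/(265×72×10³) + 230/(2275×205×10³) = 5.429×10⁻⁵ mm/N.
So P = 0.687 / 5.429×10⁻⁵ = 12.65 kN, compressive.

P ≈ 12.7 kN (compressive)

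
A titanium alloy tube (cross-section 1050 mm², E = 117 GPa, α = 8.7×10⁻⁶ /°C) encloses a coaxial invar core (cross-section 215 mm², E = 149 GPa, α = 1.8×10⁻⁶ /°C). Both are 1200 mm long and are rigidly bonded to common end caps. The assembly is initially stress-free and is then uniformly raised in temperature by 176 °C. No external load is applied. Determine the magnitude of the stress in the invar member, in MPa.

σ ≈ 144 MPa (tensile)

Both members must finish at the same length. With the larger α, the titanium alloy tends to over-expand; the plates restrain it, putting the titanium alloy in compression and the invar in tension. With no external load the two internal forces are equal and opposite, magnitude P.
Equating the net (thermal + elastic) strains gives |α₁ − α₂|·ΔT = P·[1/(A₁E₁) + 1/(A₂E₂)].
|α₁ − α₂|·ΔT = 6.9×10⁻⁶ × 176 = 0.001214.
1/(A₁E₁) + 1/(A₂E₂) = 1/(1050×117×10³) + 1/(215×149×10³) = 3.936×10⁻⁸ N⁻¹.
P = 0.001214 / 3.936×10⁻⁸ = 30860 N = 30.86 kN.
σ_{invar} = P/A₂ = 30860/215 = 143.5 MPa, tensile.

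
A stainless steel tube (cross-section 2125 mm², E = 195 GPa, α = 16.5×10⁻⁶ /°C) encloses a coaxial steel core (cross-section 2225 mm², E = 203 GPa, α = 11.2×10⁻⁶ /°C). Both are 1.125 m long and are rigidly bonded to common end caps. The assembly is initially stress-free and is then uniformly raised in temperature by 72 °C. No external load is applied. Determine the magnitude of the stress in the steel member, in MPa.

The stainless steel has the larger α, so on heating it would change length more than the steel if both were free. The rigid plates force a common final length, so the stainless steel is put into compression and the steel into tension, with equal and opposite forces P (no external load).
Equating the net (thermal + elastic) strains gives |α₁ − α₂|·ΔT = P·[1/(A₁E₁) + 1/(A₂E₂)].
|α₁ − α₂|·ΔT = 5.3×10⁻⁶ × 72 = 0.0003816.
1/(A₁E₁) + 1/(A₂E₂) = 1/(2125×195×10³) + 1/(2225×203×10³) = 4.627×10⁻⁹ N⁻¹.
P = 0.0003816 / 4.627×10⁻⁹ = 82470 N = 82.47 kN.
σ_{steel} = P/A₂ = 82470/2225 = 37.06 MPa, tensile.

σ ≈ 37.1 MPa (tensile)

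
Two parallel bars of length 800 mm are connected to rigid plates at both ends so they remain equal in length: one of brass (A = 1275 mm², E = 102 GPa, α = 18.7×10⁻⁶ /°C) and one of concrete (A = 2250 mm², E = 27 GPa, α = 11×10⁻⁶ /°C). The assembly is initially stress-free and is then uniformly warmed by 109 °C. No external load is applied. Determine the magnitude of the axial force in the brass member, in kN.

Equilibrium of a rigid end plate with no external load gives equal and opposite internal forces ±P in the two members. Since α_{brass} > α_{concrete}, heating drives the brass into compression and the concrete into tension.
Setting the final lengths equal and cancelling L: (α₁ − α₂)ΔT = P/(A₁E₁) + P/(A₂E₂).
|α₁ − α₂|·ΔT = 7.7×10⁻⁶ × 109 = 0.0008393.
1/(A₁E₁) + 1/(A₂E₂) = 1/(1275×102×10³) + 1/(2250×27×10³) = 2.415×10⁻⁸ N⁻¹.
So P = 0.0008393 / 2.415×10⁻⁸ = 34.75 kN.

P ≈ 34.8 kN (compressive in the brass)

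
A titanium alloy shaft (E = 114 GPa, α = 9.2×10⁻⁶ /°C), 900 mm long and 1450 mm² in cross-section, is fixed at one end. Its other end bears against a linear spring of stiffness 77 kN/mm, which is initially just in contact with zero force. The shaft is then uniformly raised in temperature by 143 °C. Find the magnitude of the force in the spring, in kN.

P ≈ 64.2 kN

Free thermal expansion: δ_free = αΔT L = 9.2×10⁻⁶ × 143 × 900 = 1.184 mm.
With a force P in the spring, the elastic change of the shaft is PL/(AE) and that of the spring is P/k; compatibility requires their sum to equal δ_free.
P [ L/(AE) + 1/k ] = δ_free → P [ 900/(1450×114×10³) + 1/(77×10³) ] = 1.184.
P = 1.184 / 1.843×10⁻⁵ = 64240 N.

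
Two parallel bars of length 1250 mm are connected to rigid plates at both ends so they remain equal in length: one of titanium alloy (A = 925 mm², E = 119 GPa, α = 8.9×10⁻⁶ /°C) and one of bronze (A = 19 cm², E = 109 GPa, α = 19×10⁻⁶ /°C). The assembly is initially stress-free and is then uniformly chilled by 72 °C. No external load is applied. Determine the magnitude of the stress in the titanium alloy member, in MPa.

The bronze has the larger α, so on cooling it would change length more than the titanium alloy if both were free. The rigid plates force a common final length, so the bronze is put into tension and the titanium alloy into compression, with equal and opposite forces P (no external load).
Setting the final lengths equal and cancelling L: (α₁ − α₂)ΔT = P/(A₁E₁) + P/(A₂E₂).
|α₁ − α₂|·ΔT = 10.1×10⁻⁶ × 72 = 0.0007272.
1/(A₁E₁) + 1/(A₂E₂) = 1/(925×119×10³) + 1/(1900×109×10³) = 1.391×10⁻⁸ N⁻¹.
So P = 0.0007272 / 1.391×10⁻⁸ = 52.27 kN.
σ_{titanium alloy} = P/A₁ = 52270/925 = 56.5 MPa, compressive.

σ ≈ 56.5 MPa (compressive)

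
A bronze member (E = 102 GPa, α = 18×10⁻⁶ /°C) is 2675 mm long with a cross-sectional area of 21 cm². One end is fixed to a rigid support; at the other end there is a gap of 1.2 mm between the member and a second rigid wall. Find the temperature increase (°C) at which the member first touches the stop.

ΔT ≈ 24.9 °C

The gap closes when αΔT L = 1.2 mm, since the member is still unstressed at that instant.
So ΔT = g/(αL) = 1.2/(18×10⁻⁶ × 2675) = 24.92 °C.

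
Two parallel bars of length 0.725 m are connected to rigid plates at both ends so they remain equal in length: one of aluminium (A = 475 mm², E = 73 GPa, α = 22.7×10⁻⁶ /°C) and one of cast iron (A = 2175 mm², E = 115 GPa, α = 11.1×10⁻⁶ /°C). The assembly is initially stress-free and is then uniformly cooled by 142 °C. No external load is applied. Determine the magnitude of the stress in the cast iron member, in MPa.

σ ≈ 23.1 MPa (compressive)

Both members must finish at the same length. With the larger α, the aluminium tends to over-contract; the plates restrain it, putting the aluminium in tension and the cast iron in compression. With no external load the two internal forces are equal and opposite, magnitude P.
Compatibility of the two members (thermal + elastic change equal): (α₁ − α₂)ΔT = P·[1/(A₁E₁) + 1/(A₂E₂)].
|α₁ − α₂|·ΔT = 11.6×10⁻⁶ × 142 = 0.001647.
1/(A₁E₁) + 1/(A₂E₂) = 1/(475×73×10³) + 1/(2175×115×10³) = 3.284×10⁻⁸ N⁻¹.
So P = 0.001647 / 3.284×10⁻⁸ = 50.16 kN.
σ_{cast iron} = P/A₂ = 50160/2175 = 23.06 MPa, compressive.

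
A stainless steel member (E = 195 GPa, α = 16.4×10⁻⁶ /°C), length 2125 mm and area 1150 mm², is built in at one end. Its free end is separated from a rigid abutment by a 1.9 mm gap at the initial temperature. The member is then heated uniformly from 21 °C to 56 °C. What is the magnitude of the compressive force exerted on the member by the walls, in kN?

P ≈ 0 kN

Unrestrained expansion: δ_free = αΔT L = 16.4×10⁻⁶ × 35 × 2125 = 1.22 mm.
Since δ_free = 1.22 mm is less than the 1.9 mm gap, the member never touches the wall. No axial force develops.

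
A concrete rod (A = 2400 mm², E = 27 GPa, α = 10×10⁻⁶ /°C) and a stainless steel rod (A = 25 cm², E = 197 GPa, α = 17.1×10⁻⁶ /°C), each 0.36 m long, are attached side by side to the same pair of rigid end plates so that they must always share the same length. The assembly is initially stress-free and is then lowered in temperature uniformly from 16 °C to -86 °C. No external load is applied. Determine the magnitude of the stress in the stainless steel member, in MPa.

Equilibrium of a rigid end plate with no external load gives equal and opposite internal forces ±P in the two members. Since α_{stainless steel} > α_{concrete}, cooling drives the stainless steel into tension and the concrete into compression.
Equating the net (thermal + elastic) strains gives |α₁ − α₂|·ΔT = P·[1/(A₁E₁) + 1/(A₂E₂)].
|α₁ − α₂|·ΔT = 7.1×10⁻⁶ × 102 = 0.0007242.
1/(A₁E₁) + 1/(A₂E₂) = 1/(2400×27×10³) + 1/(2500×197×10³) = 1.746×10⁻⁸ N⁻¹.
P = 0.0007242 / 1.746×10⁻⁸ = 41470 N = 41.47 kN.
σ_{stainless steel} = P/A₂ = 41470/2500 = 16.59 MPa, tensile.

σ ≈ 16.6 MPa (tensile)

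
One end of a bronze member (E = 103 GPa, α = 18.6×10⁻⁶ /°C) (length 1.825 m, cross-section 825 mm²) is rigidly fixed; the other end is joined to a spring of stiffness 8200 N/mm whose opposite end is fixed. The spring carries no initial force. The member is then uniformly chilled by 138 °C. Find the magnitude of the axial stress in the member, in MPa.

The unrestrained thermal change is αΔT L = 18.6×10⁻⁶ × 138 × 1825 = 4.684 mm.
With a force P in the spring, the elastic change of the member is PL/(AE) and that of the spring is P/k; compatibility requires their sum to equal δ_free.
P [ L/(AE) + 1/k ] = δ_free → P [ 1825/(825×103×10³) + 1/(8200) ] = 4.684.
P = 4.684 / 0.0001434 = 32660 N.
σ = P/A = 32660/825 = 39.59 MPa.

σ ≈ 39.6 MPa (tensile)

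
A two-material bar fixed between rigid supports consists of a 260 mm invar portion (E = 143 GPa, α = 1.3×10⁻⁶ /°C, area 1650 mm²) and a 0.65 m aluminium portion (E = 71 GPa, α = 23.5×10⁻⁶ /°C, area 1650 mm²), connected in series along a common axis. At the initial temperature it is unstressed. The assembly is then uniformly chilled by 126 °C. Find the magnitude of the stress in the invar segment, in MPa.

σ ≈ 179 MPa (tensile)

With the walls removed the bar would change length by δ_free = Σ αᵢΔT Lᵢ = 1.3×10⁻⁶×126×260 + 23.5×10⁻⁶×126×650 = 1.967 mm.
The walls prevent any net length change, so an axial force P (same in every segment) develops. Compatibility: P · Σ Lᵢ/(AᵢEᵢ) = δ_free.
Σ Lᵢ/(AᵢEᵢ) = 260/(1650×143×10³) + 650/(1650×71×10³) = 6.65×10⁻⁶ mm/N.
So P = 1.967 / 6.65×10⁻⁶ = 295.8 kN, tensile.
σ_{invar} = P / A = 295800 / 1650 = 179.3 MPa.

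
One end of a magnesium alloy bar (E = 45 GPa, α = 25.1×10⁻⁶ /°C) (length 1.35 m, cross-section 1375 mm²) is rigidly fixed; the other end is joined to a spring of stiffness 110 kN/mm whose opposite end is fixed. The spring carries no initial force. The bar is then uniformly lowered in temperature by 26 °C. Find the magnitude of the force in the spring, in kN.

P ≈ 28.5 kN

If the spring were absent the bar would shorten by αΔT L = 25.1×10⁻⁶ × 26 × 1350 = 0.881 mm.
Let P be the tensile force in the spring. The bar extends elastically by PL/(AE) and the spring stretches by P/k; together these equal δ_free.
P [ L/(AE) + 1/k ] = δ_free → P [ 1350/(1375×45×10³) + 1/(110×10³) ] = 0.881.
P = 0.881 / 3.091×10⁻⁵ = 28500 N.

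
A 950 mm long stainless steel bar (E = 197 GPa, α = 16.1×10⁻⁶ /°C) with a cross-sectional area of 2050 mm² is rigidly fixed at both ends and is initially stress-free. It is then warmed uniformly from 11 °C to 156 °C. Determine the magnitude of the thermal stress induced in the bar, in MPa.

σ ≈ 460 MPa (compressive)

The supports are rigid, so the total axial strain is zero. The restrained thermal strain is ε = αΔT = 16.1×10⁻⁶ × 145 = 2334.5×10⁻⁶.
Hence σ = E·αΔT = 197×10³ × 2334.5×10⁻⁶ = 459.9 MPa, compressive.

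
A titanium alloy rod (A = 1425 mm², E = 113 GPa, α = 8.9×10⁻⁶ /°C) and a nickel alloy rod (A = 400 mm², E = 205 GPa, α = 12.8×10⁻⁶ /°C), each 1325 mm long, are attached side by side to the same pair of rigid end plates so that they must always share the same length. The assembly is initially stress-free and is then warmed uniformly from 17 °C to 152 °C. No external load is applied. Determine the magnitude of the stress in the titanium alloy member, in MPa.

Equilibrium of a rigid end plate with no external load gives equal and opposite internal forces ±P in the two members. Since α_{nickel alloy} > α_{titanium alloy}, heating drives the nickel alloy into compression and the titanium alloy into tension.
Compatibility of the two members (thermal + elastic change equal): (α₁ − α₂)ΔT = P·[1/(A₁E₁) + 1/(A₂E₂)].
|α₁ − α₂|·ΔT = 3.9×10⁻⁶ × 135 = 0.0005265.
1/(A₁E₁) + 1/(A₂E₂) = 1/(1425×113×10³) + 1/(400×205×10³) = 1.841×10⁻⁸ N⁻¹.
P = 0.0005265 / 1.841×10⁻⁸ = 28610 N = 28.61 kN.
σ_{titanium alloy} = P/A₁ = 28610/1425 = 20.07 MPa, tensile.

σ ≈ 20.1 MPa (tensile)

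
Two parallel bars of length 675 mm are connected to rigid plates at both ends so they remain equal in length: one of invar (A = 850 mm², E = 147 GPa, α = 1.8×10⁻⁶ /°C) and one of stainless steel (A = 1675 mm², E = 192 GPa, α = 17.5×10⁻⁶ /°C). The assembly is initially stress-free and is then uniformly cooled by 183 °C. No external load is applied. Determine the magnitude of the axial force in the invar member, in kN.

Both members must finish at the same length. With the larger α, the stainless steel tends to over-contract; the plates restrain it, putting the stainless steel in tension and the invar in compression. With no external load the two internal forces are equal and opposite, magnitude P.
Equating the net (thermal + elastic) strains gives |α₁ − α₂|·ΔT = P·[1/(A₁E₁) + 1/(A₂E₂)].
|α₁ − α₂|·ΔT = 15.7×10⁻⁶ × 183 = 0.002873.
1/(A₁E₁) + 1/(A₂E₂) = 1/(850×147×10³) + 1/(1675×192×10³) = 1.111×10⁻⁸ N⁻¹.
So P = 0.002873 / 1.111×10⁻⁸ = 258.5 kN.

P ≈ 259 kN (compressive in the invar)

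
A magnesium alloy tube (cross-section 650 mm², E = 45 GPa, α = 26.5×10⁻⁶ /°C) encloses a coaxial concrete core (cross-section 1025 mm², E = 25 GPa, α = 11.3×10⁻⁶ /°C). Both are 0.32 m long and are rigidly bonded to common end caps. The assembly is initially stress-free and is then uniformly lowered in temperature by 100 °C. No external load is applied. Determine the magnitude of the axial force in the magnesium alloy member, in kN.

P ≈ 20.8 kN (tensile in the magnesium alloy)

Equilibrium of a rigid end plate with no external load gives equal and opposite internal forces ±P in the two members. Since α_{magnesium alloy} > α_{concrete}, cooling drives the magnesium alloy into tension and the concrete into compression.
Equating the net (thermal + elastic) strains gives |α₁ − α₂|·ΔT = P·[1/(A₁E₁) + 1/(A₂E₂)].
|α₁ − α₂|·ΔT = 15.2×10⁻⁶ × 100 = 0.00152.
1/(A₁E₁) + 1/(A₂E₂) = 1/(650×45×10³) + 1/(1025×25×10³) = 7.321×10⁻⁸ N⁻¹.
So P = 0.00152 / 7.321×10⁻⁸ = 20.76 kN.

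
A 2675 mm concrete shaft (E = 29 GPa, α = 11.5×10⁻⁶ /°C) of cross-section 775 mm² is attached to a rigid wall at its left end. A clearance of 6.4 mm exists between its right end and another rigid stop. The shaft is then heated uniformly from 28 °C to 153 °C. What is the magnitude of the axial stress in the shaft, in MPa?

If the wall were absent the shaft would grow by αΔT L = 11.5×10⁻⁶ × 125 × 2675 = 3.845 mm.
This is smaller than the 6.4 mm clearance, so the shaft expands freely without reaching the stop — the stress is zero.

σ ≈ 0 MPa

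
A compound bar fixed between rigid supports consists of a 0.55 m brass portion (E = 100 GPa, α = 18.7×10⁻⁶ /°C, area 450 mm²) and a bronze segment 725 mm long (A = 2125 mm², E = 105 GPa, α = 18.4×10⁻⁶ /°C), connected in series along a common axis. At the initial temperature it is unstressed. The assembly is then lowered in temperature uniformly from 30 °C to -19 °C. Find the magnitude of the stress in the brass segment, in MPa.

If the supports were absent, the total length change would be Σ αᵢΔT Lᵢ = 18.7×10⁻⁶×49×550 + 18.4×10⁻⁶×49×725 = 1.158 mm.
The rigid supports impose zero overall length change; the single axial force P common to all segments must satisfy P Σ Lᵢ/(AᵢEᵢ) = δ_free.
Σ Lᵢ/(AᵢEᵢ) = 550/(450×100×10³) + 725/(2125×105×10³) = 1.547×10⁻⁵ mm/N.
P = 1.158 / 1.547×10⁻⁵ = 74820 N = 74.82 kN, tensile.
σ_{brass} = P / A = 74820 / 450 = 166.3 MPa.

σ ≈ 166 MPa (tensile)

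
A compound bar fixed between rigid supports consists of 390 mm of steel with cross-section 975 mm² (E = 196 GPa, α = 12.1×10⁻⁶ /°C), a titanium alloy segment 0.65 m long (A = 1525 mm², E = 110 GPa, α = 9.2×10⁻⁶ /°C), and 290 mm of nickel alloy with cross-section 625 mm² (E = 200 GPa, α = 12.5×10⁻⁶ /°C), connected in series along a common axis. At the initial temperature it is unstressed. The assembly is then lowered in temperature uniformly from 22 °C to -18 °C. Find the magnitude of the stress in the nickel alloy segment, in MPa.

σ ≈ 111 MPa (tensile)

Free thermal contraction of the whole bar: Σ αᵢΔT Lᵢ = 12.1×10⁻⁶×40×390 + 9.2×10⁻⁶×40×650 + 12.5×10⁻⁶×40×290 = 0.573 mm.
The walls prevent any net length change, so an axial force P (same in every segment) develops. Compatibility: P · Σ Lᵢ/(AᵢEᵢ) = δ_free.
The series flexibility is Σ Lᵢ/(AᵢEᵢ) = 390/(975×196×10³) + 650/(1525×110×10³) + 290/(625×200×10³) = 8.236×10⁻⁶ mm/N.
So P = 0.573 / 8.236×10⁻⁶ = 69.57 kN, tensile.
σ_{nickel alloy} = P / A = 69570 / 625 = 111.3 MPa.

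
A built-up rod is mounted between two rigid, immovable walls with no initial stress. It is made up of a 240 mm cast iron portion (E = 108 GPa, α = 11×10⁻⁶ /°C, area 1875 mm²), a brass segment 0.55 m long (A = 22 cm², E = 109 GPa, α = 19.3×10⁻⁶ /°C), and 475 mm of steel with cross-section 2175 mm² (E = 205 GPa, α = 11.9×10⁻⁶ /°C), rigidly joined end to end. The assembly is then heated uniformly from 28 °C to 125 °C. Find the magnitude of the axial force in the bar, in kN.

Free thermal expansion of the whole bar: Σ αᵢΔT Lᵢ = 11×10⁻⁶×97×240 + 19.3×10⁻⁶×97×550 + 11.9×10⁻⁶×97×475 = 1.834 mm.
The rigid supports impose zero overall length change; the single axial force P common to all segments must satisfy P Σ Lᵢ/(AᵢEᵢ) = δ_free.
The series flexibility is Σ Lᵢ/(AᵢEᵢ) = 240/(1875×108×10³) + 550/(2200×109×10³) + 475/(2175×205×10³) = 4.544×10⁻⁶ mm/N.
So P = 1.834 / 4.544×10⁻⁶ = 403.6 kN, compressive.

P ≈ 404 kN (compressive)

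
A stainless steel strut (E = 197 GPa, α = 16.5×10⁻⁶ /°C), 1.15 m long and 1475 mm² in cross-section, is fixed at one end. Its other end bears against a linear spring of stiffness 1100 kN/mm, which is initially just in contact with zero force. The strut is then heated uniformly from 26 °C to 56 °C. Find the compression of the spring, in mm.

Free thermal expansion: δ_free = αΔT L = 16.5×10⁻⁶ × 30 × 1150 = 0.5692 mm.
With a force P in the spring, the elastic change of the strut is PL/(AE) and that of the spring is P/k; compatibility requires their sum to equal δ_free.
P [ L/(AE) + 1/k ] = δ_free → P [ 1150/(1475×197×10³) + 1/(1100×10³) ] = 0.5692.
P = 0.5692 / 4.867×10⁻⁶ = 117000 N.
Spring compression = P/k = 117000/(1100×10³) = 0.1063 mm.

δ ≈ 0.106 mm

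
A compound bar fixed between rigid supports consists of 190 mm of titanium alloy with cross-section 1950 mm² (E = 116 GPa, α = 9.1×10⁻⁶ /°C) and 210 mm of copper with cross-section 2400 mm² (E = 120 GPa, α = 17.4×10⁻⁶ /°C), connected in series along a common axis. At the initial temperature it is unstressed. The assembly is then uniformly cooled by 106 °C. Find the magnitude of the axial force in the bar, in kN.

If the supports were absent, the total length change would be Σ αᵢΔT Lᵢ = 9.1×10⁻⁶×106×190 + 17.4×10⁻⁶×106×210 = 0.5706 mm.
The rigid supports impose zero overall length change; the single axial force P common to all segments must satisfy P Σ Lᵢ/(AᵢEᵢ) = δ_free.
The series flexibility is Σ Lᵢ/(AᵢEᵢ) = 190/(1950×116×10³) + 210/(2400×120×10³) = 1.569×10⁻⁶ mm/N.
P = 0.5706 / 1.569×10⁻⁶ = 363600 N = 363.6 kN, tensile.

P ≈ 364 kN (tensile)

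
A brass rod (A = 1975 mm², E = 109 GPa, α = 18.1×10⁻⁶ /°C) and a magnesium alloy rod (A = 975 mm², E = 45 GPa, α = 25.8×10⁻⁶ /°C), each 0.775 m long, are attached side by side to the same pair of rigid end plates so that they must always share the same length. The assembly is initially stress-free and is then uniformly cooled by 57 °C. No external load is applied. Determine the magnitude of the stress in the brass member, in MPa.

Both members must finish at the same length. With the larger α, the magnesium alloy tends to over-contract; the plates restrain it, putting the magnesium alloy in tension and the brass in compression. With no external load the two internal forces are equal and opposite, magnitude P.
Equating the net (thermal + elastic) strains gives |α₁ − α₂|·ΔT = P·[1/(A₁E₁) + 1/(A₂E₂)].
|α₁ − α₂|·ΔT = 7.7×10⁻⁶ × 57 = 0.0004389.
1/(A₁E₁) + 1/(A₂E₂) = 1/(1975×109×10³) + 1/(975×45×10³) = 2.744×10⁻⁸ N⁻¹.
So P = 0.0004389 / 2.744×10⁻⁸ = 16 kN.
σ_{brass} = P/A₁ = 16000/1975 = 8.099 MPa, compressive.

σ ≈ 8.1 MPa (compressive)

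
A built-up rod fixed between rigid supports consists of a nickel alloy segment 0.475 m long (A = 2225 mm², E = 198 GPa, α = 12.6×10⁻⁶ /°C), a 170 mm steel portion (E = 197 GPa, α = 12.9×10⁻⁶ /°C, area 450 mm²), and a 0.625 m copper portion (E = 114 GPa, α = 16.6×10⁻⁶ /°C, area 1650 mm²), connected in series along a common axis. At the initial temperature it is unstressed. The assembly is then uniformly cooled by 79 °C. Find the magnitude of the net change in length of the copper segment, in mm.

Free thermal contraction of the whole bar: Σ αᵢΔT Lᵢ = 12.6×10⁻⁶×79×475 + 12.9×10⁻⁶×79×170 + 16.6×10⁻⁶×79×625 = 1.466 mm.
The rigid supports impose zero overall length change; the single axial force P common to all segments must satisfy P Σ Lᵢ/(AᵢEᵢ) = δ_free.
The series flexibility is Σ Lᵢ/(AᵢEᵢ) = 475/(2225×198×10³) + 170/(450×197×10³) + 625/(1650×114×10³) = 6.319×10⁻⁶ mm/N.
P = 1.466 / 6.319×10⁻⁶ = 232000 N = 232 kN, tensile.
For the copper segment, free thermal change = 16.6×10⁻⁶×79×625 = 0.8196 mm and elastic change from P = 232000×625/(1650×114×10³) = 0.7708 mm; these oppose, so the net change is 0.0489 mm (segment shortens).

|ΔL| ≈ 0.0489 mm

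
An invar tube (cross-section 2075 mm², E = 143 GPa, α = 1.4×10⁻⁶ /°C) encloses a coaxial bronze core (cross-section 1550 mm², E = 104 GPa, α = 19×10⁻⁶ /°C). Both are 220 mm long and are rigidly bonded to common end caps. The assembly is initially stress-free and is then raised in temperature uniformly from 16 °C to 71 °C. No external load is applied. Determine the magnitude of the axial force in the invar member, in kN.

Both members must finish at the same length. With the larger α, the bronze tends to over-expand; the plates restrain it, putting the bronze in compression and the invar in tension. With no external load the two internal forces are equal and opposite, magnitude P.
Setting the final lengths equal and cancelling L: (α₁ − α₂)ΔT = P/(A₁E₁) + P/(A₂E₂).
|α₁ − α₂|·ΔT = 17.6×10⁻⁶ × 55 = 0.000968.
1/(A₁E₁) + 1/(A₂E₂) = 1/(2075×143×10³) + 1/(1550×104×10³) = 9.574×10⁻⁹ N⁻¹.
P = 0.000968 / 9.574×10⁻⁹ = 101100 N = 101.1 kN.

P ≈ 101 kN (tensile in the invar)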